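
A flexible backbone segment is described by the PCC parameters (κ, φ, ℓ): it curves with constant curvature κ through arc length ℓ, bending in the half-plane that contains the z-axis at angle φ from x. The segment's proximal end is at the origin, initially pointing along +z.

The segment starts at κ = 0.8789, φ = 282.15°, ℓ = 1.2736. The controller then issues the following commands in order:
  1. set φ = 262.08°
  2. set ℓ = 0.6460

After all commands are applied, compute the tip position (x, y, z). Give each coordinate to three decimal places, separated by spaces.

-0.025 -0.177 0.612

initial: κ=0.8789, φ=282.15°, ℓ=1.2736
cmd 1: set φ=262.08° → (κ,φ,ℓ)=(0.8789,262.08°,1.2736) → tip=(-0.0884,-0.6353,1.0238)
cmd 2: set ℓ=0.6460 → (κ,φ,ℓ)=(0.8789,262.08°,0.6460) → tip=(-0.0246,-0.1768,0.6118)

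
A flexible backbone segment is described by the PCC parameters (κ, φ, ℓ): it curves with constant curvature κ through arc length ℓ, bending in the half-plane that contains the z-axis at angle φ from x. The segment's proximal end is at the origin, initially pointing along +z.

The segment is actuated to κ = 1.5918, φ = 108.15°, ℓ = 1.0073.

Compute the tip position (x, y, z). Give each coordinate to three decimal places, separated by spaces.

-0.202 0.616 0.628

θ = κ·ℓ = 1.5918 × 1.0073 = 1.60342 rad
ρ = (1 − cos θ)/κ = (1 − -0.03262)/1.5918 = 0.64871
z = sin θ / κ = 0.99947/1.5918 = 0.62789
x = ρ cos φ = 0.64871 × cos(108.15°) = -0.20208
y = ρ sin φ = 0.64871 × sin(108.15°) = 0.61643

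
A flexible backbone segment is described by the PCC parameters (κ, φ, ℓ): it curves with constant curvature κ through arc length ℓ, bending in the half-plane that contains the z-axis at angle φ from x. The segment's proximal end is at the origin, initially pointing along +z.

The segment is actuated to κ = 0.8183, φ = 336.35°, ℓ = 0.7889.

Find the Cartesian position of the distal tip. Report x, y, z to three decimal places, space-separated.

θ = κ·ℓ = 0.8183 × 0.7889 = 0.64556 rad
ρ = (1 − cos θ)/κ = (1 − 0.79876)/0.8183 = 0.24592
z = sin θ / κ = 0.60164/0.8183 = 0.73524
x = ρ cos φ = 0.24592 × cos(336.35°) = 0.22526
y = ρ sin φ = 0.24592 × sin(336.35°) = -0.09865

0.225 -0.099 0.735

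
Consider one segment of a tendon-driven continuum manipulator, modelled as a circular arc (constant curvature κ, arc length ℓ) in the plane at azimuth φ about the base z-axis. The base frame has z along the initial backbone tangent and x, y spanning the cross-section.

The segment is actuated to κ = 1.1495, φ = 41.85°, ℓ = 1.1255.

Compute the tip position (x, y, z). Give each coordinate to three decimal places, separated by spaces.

θ = κ·ℓ = 1.1495 × 1.1255 = 1.29376 rad
ρ = (1 − cos θ)/κ = (1 − 0.27350)/1.1495 = 0.63201
z = sin θ / κ = 0.96187/1.1495 = 0.83677
x = ρ cos φ = 0.63201 × cos(41.85°) = 0.47078
y = ρ sin φ = 0.63201 × sin(41.85°) = 0.42167

0.471 0.422 0.837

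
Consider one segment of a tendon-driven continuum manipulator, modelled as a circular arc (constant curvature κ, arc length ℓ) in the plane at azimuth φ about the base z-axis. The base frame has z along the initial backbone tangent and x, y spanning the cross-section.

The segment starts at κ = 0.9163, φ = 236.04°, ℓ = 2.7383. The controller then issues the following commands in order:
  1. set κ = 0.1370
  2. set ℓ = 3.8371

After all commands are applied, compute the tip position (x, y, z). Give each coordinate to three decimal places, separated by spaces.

initial: κ=0.9163, φ=236.04°, ℓ=2.7383
cmd 1: set κ=0.1370 → (κ,φ,ℓ)=(0.1370,236.04°,2.7383) → tip=(-0.2836,-0.4210,2.6745)
cmd 2: set ℓ=3.8371 → (κ,φ,ℓ)=(0.1370,236.04°,3.8371) → tip=(-0.5505,-0.8174,3.6628)

-0.551 -0.817 3.663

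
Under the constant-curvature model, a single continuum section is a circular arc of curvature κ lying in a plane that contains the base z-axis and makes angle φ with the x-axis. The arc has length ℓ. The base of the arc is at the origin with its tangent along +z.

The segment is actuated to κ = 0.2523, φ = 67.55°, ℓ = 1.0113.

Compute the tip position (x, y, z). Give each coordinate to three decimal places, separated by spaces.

0.049 0.119 1.000

θ = κ·ℓ = 0.2523 × 1.0113 = 0.25515 rad
ρ = (1 − cos θ)/κ = (1 − 0.96763)/0.2523 = 0.12832
z = sin θ / κ = 0.25239/0.2523 = 1.00036
x = ρ cos φ = 0.12832 × cos(67.55°) = 0.04900
y = ρ sin φ = 0.12832 × sin(67.55°) = 0.11859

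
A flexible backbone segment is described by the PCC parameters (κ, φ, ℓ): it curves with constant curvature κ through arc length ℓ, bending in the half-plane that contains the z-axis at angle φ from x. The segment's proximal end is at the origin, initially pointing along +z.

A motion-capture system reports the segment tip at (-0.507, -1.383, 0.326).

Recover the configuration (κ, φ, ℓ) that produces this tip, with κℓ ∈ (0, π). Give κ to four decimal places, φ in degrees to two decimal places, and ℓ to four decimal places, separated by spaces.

ρ = √(x²+y²) = √(-0.507² + -1.383²) = 1.47300
φ = atan2(y, x) mod 360° = atan2(-1.383, -0.507) = 249.8673°
|p|² = ρ² + z² = 1.47300² + 0.326² = 2.27601
κ = 2ρ / |p|² = 2×1.47300 / 2.27601 = 1.29437
θ = 2·atan2(ρ, z) = 2·atan2(1.47300, 0.326) = 2.70598 rad
ℓ = θ/κ = 2.70598/1.29437 = 2.09058

1.2944 249.87 2.0906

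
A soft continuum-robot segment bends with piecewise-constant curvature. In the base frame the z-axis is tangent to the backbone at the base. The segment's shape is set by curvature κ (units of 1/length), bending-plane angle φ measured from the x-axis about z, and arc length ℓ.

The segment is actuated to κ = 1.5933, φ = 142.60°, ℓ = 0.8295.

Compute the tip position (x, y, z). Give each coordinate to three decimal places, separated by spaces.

-0.376 0.287 0.608

θ = κ·ℓ = 1.5933 × 0.8295 = 1.32164 rad
ρ = (1 − cos θ)/κ = (1 − 0.24658)/1.5933 = 0.47287
z = sin θ / κ = 0.96912/1.5933 = 0.60825
x = ρ cos φ = 0.47287 × cos(142.60°) = -0.37565
y = ρ sin φ = 0.47287 × sin(142.60°) = 0.28721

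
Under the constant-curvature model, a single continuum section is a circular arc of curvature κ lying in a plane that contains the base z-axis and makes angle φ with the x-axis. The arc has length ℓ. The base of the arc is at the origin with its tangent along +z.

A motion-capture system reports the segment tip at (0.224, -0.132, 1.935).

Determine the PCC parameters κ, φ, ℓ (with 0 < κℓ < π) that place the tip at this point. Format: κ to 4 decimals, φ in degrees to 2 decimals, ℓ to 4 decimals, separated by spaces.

0.1364 329.49 1.9582

ρ = √(x²+y²) = √(0.224² + -0.132²) = 0.26000
φ = atan2(y, x) mod 360° = atan2(-0.132, 0.224) = 329.4898°
|p|² = ρ² + z² = 0.26000² + 1.935² = 3.81183
κ = 2ρ / |p|² = 2×0.26000 / 3.81183 = 0.13642
θ = 2·atan2(ρ, z) = 2·atan2(0.26000, 1.935) = 0.26713 rad
ℓ = θ/κ = 0.26713/0.13642 = 1.95821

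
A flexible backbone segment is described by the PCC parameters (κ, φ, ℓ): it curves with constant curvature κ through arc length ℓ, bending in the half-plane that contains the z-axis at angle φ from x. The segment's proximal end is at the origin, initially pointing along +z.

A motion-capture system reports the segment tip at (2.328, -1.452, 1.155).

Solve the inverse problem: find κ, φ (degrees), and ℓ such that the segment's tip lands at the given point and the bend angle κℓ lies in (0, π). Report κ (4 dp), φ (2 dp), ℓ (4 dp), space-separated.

ρ = √(x²+y²) = √(2.328² + -1.452²) = 2.74370
φ = atan2(y, x) mod 360° = atan2(-1.452, 2.328) = 328.0477°
|p|² = ρ² + z² = 2.74370² + 1.155² = 8.86191
κ = 2ρ / |p|² = 2×2.74370 / 8.86191 = 0.61921
θ = 2·atan2(ρ, z) = 2·atan2(2.74370, 1.155) = 2.34470 rad
ℓ = θ/κ = 2.34470/0.61921 = 3.78659

0.6192 328.05 3.7866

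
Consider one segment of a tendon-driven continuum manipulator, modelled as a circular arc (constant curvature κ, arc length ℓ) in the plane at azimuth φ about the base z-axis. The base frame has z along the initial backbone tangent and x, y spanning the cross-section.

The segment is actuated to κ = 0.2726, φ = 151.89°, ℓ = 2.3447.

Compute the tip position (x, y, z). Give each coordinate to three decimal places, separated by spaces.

-0.639 0.341 2.188

θ = κ·ℓ = 0.2726 × 2.3447 = 0.63917 rad
ρ = (1 − cos θ)/κ = (1 − 0.80259)/0.2726 = 0.72416
z = sin θ / κ = 0.59653/0.2726 = 2.18828
x = ρ cos φ = 0.72416 × cos(151.89°) = -0.63874
y = ρ sin φ = 0.72416 × sin(151.89°) = 0.34120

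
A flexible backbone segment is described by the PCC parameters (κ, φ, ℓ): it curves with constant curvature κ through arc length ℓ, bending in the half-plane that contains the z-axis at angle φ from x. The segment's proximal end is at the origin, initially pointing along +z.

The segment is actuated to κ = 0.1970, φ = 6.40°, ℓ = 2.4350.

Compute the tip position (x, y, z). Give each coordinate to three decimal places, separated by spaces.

θ = κ·ℓ = 0.1970 × 2.4350 = 0.47970 rad
ρ = (1 − cos θ)/κ = (1 − 0.88714)/0.1970 = 0.57292
z = sin θ / κ = 0.46151/0.1970 = 2.34268
x = ρ cos φ = 0.57292 × cos(6.40°) = 0.56934
y = ρ sin φ = 0.57292 × sin(6.40°) = 0.06386

0.569 0.064 2.343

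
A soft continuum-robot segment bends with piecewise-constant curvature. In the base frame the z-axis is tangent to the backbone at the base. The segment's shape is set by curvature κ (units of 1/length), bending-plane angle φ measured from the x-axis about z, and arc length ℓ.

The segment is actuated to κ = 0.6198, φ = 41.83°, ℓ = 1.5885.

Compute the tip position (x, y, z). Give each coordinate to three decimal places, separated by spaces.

θ = κ·ℓ = 0.6198 × 1.5885 = 0.98455 rad
ρ = (1 − cos θ)/κ = (1 − 0.55324)/0.6198 = 0.72082
z = sin θ / κ = 0.83302/0.6198 = 1.34402
x = ρ cos φ = 0.72082 × cos(41.83°) = 0.53710
y = ρ sin φ = 0.72082 × sin(41.83°) = 0.48073

0.537 0.481 1.344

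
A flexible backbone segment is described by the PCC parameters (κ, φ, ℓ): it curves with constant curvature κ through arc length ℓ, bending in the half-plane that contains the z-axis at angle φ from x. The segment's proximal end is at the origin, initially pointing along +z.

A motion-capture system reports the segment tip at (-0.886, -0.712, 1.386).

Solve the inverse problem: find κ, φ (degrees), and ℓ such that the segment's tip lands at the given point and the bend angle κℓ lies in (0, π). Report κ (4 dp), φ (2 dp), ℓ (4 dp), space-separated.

0.7075 218.79 1.9416

ρ = √(x²+y²) = √(-0.886² + -0.712²) = 1.13664
φ = atan2(y, x) mod 360° = atan2(-0.712, -0.886) = 218.7858°
|p|² = ρ² + z² = 1.13664² + 1.386² = 3.21294
κ = 2ρ / |p|² = 2×1.13664 / 3.21294 = 0.70754
θ = 2·atan2(ρ, z) = 2·atan2(1.13664, 1.386) = 1.37373 rad
ℓ = θ/κ = 1.37373/0.70754 = 1.94157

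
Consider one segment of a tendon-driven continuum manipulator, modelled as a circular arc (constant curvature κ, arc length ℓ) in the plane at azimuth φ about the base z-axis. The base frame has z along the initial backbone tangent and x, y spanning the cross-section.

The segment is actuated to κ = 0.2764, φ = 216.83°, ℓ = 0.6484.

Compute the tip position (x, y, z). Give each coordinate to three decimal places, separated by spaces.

θ = κ·ℓ = 0.2764 × 0.6484 = 0.17922 rad
ρ = (1 − cos θ)/κ = (1 − 0.98398)/0.2764 = 0.05795
z = sin θ / κ = 0.17826/0.2764 = 0.64493
x = ρ cos φ = 0.05795 × cos(216.83°) = -0.04638
y = ρ sin φ = 0.05795 × sin(216.83°) = -0.03474

-0.046 -0.035 0.645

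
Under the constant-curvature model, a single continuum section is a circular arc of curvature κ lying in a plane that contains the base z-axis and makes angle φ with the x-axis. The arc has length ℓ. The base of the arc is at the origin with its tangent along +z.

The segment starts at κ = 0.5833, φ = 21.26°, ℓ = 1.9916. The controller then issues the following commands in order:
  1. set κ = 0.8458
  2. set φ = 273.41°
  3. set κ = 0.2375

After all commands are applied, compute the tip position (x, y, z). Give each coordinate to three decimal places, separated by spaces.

0.027 -0.461 1.918

initial: κ=0.5833, φ=21.26°, ℓ=1.9916
cmd 1: set κ=0.8458 → (κ,φ,ℓ)=(0.8458,21.26°,1.9916) → tip=(1.2269,0.4773,1.1747)
cmd 2: set φ=273.41° → (κ,φ,ℓ)=(0.8458,273.41°,1.9916) → tip=(0.0783,-1.3141,1.1747)
cmd 3: set κ=0.2375 → (κ,φ,ℓ)=(0.2375,273.41°,1.9916) → tip=(0.0275,-0.4615,1.9182)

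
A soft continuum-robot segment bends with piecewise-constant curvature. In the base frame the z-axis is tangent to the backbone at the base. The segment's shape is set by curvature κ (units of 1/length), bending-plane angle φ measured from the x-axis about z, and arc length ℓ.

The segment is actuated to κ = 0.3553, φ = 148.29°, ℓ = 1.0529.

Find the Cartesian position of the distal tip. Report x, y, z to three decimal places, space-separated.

θ = κ·ℓ = 0.3553 × 1.0529 = 0.37410 rad
ρ = (1 − cos θ)/κ = (1 − 0.93084)/0.3553 = 0.19466
z = sin θ / κ = 0.36543/0.3553 = 1.02851
x = ρ cos φ = 0.19466 × cos(148.29°) = -0.16560
y = ρ sin φ = 0.19466 × sin(148.29°) = 0.10232

-0.166 0.102 1.029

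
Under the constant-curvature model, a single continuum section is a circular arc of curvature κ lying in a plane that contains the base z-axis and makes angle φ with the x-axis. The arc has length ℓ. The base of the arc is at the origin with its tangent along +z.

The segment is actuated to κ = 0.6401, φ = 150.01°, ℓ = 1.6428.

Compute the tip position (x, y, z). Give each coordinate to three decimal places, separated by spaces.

-0.682 0.393 1.356

θ = κ·ℓ = 0.6401 × 1.6428 = 1.05156 rad
ρ = (1 − cos θ)/κ = (1 − 0.49622)/0.6401 = 0.78703
z = sin θ / κ = 0.86820/0.6401 = 1.35635
x = ρ cos φ = 0.78703 × cos(150.01°) = -0.68166
y = ρ sin φ = 0.78703 × sin(150.01°) = 0.39340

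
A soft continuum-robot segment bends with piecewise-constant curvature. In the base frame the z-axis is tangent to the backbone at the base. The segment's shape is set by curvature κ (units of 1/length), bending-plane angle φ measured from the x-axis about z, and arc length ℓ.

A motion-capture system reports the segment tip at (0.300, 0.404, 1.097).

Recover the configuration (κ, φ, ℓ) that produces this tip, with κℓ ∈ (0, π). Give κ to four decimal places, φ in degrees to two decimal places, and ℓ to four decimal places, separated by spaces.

0.6909 53.40 1.2449

ρ = √(x²+y²) = √(0.300² + 0.404²) = 0.50321
φ = atan2(y, x) mod 360° = atan2(0.404, 0.300) = 53.4034°
|p|² = ρ² + z² = 0.50321² + 1.097² = 1.45662
κ = 2ρ / |p|² = 2×0.50321 / 1.45662 = 0.69092
θ = 2·atan2(ρ, z) = 2·atan2(0.50321, 1.097) = 0.86015 rad
ℓ = θ/κ = 0.86015/0.69092 = 1.24493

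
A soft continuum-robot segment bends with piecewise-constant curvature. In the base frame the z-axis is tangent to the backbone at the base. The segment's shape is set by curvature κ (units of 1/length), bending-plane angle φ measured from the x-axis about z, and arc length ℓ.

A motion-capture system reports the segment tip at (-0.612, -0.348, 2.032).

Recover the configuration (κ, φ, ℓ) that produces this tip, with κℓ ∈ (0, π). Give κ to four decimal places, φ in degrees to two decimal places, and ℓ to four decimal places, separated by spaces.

ρ = √(x²+y²) = √(-0.612² + -0.348²) = 0.70402
φ = atan2(y, x) mod 360° = atan2(-0.348, -0.612) = 209.6237°
|p|² = ρ² + z² = 0.70402² + 2.032² = 4.62467
κ = 2ρ / |p|² = 2×0.70402 / 4.62467 = 0.30446
θ = 2·atan2(ρ, z) = 2·atan2(0.70402, 2.032) = 0.66705 rad
ℓ = θ/κ = 0.66705/0.30446 = 2.19090

0.3045 209.62 2.1909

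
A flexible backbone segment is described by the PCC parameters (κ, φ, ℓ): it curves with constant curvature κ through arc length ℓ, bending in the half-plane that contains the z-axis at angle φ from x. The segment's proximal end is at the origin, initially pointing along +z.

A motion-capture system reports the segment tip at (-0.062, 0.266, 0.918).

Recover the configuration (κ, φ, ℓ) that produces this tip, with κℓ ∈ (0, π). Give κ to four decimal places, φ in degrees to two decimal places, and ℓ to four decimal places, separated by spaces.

ρ = √(x²+y²) = √(-0.062² + 0.266²) = 0.27313
φ = atan2(y, x) mod 360° = atan2(0.266, -0.062) = 103.1204°
|p|² = ρ² + z² = 0.27313² + 0.918² = 0.91732
κ = 2ρ / |p|² = 2×0.27313 / 0.91732 = 0.59549
θ = 2·atan2(ρ, z) = 2·atan2(0.27313, 0.918) = 0.57837 rad
ℓ = θ/κ = 0.57837/0.59549 = 0.97125

0.5955 103.12 0.9713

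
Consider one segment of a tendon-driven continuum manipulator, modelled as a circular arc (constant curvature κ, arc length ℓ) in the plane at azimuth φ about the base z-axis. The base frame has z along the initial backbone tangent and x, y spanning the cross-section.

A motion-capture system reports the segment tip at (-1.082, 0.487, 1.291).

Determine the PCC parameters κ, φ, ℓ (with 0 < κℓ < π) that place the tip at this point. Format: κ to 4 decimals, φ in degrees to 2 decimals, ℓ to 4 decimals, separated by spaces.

ρ = √(x²+y²) = √(-1.082² + 0.487²) = 1.18655
φ = atan2(y, x) mod 360° = atan2(0.487, -1.082) = 155.7679°
|p|² = ρ² + z² = 1.18655² + 1.291² = 3.07457
κ = 2ρ / |p|² = 2×1.18655 / 3.07457 = 0.77184
θ = 2·atan2(ρ, z) = 2·atan2(1.18655, 1.291) = 1.48653 rad
ℓ = θ/κ = 1.48653/0.77184 = 1.92594

0.7718 155.77 1.9259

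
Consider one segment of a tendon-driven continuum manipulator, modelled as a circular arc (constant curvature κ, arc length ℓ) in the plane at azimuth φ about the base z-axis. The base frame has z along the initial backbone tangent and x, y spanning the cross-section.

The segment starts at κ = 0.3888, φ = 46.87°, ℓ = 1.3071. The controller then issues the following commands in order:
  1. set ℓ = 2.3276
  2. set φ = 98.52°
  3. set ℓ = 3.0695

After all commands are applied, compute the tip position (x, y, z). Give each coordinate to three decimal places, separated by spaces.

initial: κ=0.3888, φ=46.87°, ℓ=1.3071
cmd 1: set ℓ=2.3276 → (κ,φ,ℓ)=(0.3888,46.87°,2.3276) → tip=(0.6722,0.7176,2.0227)
cmd 2: set φ=98.52° → (κ,φ,ℓ)=(0.3888,98.52°,2.3276) → tip=(-0.1457,0.9724,2.0227)
cmd 3: set ℓ=3.0695 → (κ,φ,ℓ)=(0.3888,98.52°,3.0695) → tip=(-0.2406,1.6064,2.3910)

-0.241 1.606 2.391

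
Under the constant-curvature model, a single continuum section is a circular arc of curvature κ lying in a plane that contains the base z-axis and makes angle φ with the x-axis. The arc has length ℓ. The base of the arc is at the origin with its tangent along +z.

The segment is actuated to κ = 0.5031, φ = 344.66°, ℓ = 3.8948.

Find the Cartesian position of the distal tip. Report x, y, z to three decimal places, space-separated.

2.643 -0.725 1.839

θ = κ·ℓ = 0.5031 × 3.8948 = 1.95947 rad
ρ = (1 − cos θ)/κ = (1 − -0.37896)/0.5031 = 2.74094
z = sin θ / κ = 0.92541/0.5031 = 1.83942
x = ρ cos φ = 2.74094 × cos(344.66°) = 2.64328
y = ρ sin φ = 2.74094 × sin(344.66°) = -0.72510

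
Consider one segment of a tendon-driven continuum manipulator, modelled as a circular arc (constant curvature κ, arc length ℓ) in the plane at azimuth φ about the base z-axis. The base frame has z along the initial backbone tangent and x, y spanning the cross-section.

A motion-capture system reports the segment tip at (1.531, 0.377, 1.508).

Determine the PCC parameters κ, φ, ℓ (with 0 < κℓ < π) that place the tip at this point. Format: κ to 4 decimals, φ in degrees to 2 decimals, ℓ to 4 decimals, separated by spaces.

0.6625 13.83 2.4384

ρ = √(x²+y²) = √(1.531² + 0.377²) = 1.57673
φ = atan2(y, x) mod 360° = atan2(0.377, 1.531) = 13.8335°
|p|² = ρ² + z² = 1.57673² + 1.508² = 4.76015
κ = 2ρ / |p|² = 2×1.57673 / 4.76015 = 0.66247
θ = 2·atan2(ρ, z) = 2·atan2(1.57673, 1.508) = 1.61535 rad
ℓ = θ/κ = 1.61535/0.66247 = 2.43837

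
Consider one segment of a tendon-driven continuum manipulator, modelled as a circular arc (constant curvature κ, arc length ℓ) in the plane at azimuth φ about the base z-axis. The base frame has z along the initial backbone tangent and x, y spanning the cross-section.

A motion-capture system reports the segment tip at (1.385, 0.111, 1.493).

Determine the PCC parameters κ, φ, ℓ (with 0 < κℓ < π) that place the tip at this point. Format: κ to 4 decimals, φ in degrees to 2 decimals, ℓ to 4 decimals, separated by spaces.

ρ = √(x²+y²) = √(1.385² + 0.111²) = 1.38944
φ = atan2(y, x) mod 360° = atan2(0.111, 1.385) = 4.5821°
|p|² = ρ² + z² = 1.38944² + 1.493² = 4.15960
κ = 2ρ / |p|² = 2×1.38944 / 4.15960 = 0.66807
θ = 2·atan2(ρ, z) = 2·atan2(1.38944, 1.493) = 1.49897 rad
ℓ = θ/κ = 1.49897/0.66807 = 2.24375

0.6681 4.58 2.2438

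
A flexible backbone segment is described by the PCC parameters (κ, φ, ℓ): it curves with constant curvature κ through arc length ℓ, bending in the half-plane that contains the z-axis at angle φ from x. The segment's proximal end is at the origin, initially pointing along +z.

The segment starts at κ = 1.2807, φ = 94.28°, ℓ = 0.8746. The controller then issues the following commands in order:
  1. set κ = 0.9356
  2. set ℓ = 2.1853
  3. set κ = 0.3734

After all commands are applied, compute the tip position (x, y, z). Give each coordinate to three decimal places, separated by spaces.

initial: κ=1.2807, φ=94.28°, ℓ=0.8746
cmd 1: set κ=0.9356 → (κ,φ,ℓ)=(0.9356,94.28°,0.8746) → tip=(-0.0252,0.3374,0.7802)
cmd 2: set ℓ=2.1853 → (κ,φ,ℓ)=(0.9356,94.28°,2.1853) → tip=(-0.1162,1.5521,0.9511)
cmd 3: set κ=0.3734 → (κ,φ,ℓ)=(0.3734,94.28°,2.1853) → tip=(-0.0629,0.8409,1.9507)

-0.063 0.841 1.951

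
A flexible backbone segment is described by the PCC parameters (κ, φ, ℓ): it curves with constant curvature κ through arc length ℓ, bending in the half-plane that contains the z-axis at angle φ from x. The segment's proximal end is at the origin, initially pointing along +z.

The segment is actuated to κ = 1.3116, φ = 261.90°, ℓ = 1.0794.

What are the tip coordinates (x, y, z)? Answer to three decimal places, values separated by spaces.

θ = κ·ℓ = 1.3116 × 1.0794 = 1.41574 rad
ρ = (1 − cos θ)/κ = (1 − 0.15443)/1.3116 = 0.64468
z = sin θ / κ = 0.98800/1.3116 = 0.75328
x = ρ cos φ = 0.64468 × cos(261.90°) = -0.09084
y = ρ sin φ = 0.64468 × sin(261.90°) = -0.63825

-0.091 -0.638 0.753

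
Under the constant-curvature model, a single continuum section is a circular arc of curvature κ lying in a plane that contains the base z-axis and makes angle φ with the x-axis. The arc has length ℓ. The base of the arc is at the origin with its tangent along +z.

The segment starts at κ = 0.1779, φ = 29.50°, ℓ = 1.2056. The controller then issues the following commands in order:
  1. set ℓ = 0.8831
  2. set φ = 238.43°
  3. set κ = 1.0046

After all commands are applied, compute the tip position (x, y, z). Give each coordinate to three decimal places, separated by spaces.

initial: κ=0.1779, φ=29.50°, ℓ=1.2056
cmd 1: set ℓ=0.8831 → (κ,φ,ℓ)=(0.1779,29.50°,0.8831) → tip=(0.0603,0.0341,0.8795)
cmd 2: set φ=238.43° → (κ,φ,ℓ)=(0.1779,238.43°,0.8831) → tip=(-0.0362,-0.0590,0.8795)
cmd 3: set κ=1.0046 → (κ,φ,ℓ)=(1.0046,238.43°,0.8831) → tip=(-0.1920,-0.3124,0.7717)

-0.192 -0.312 0.772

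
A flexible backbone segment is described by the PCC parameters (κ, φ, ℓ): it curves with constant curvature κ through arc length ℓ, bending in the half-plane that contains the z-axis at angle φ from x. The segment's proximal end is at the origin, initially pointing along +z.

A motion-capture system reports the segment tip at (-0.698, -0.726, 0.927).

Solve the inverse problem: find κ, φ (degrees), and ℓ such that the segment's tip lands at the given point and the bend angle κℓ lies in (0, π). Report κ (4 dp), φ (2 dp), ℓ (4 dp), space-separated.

1.0751 226.13 1.5381

ρ = √(x²+y²) = √(-0.698² + -0.726²) = 1.00711
φ = atan2(y, x) mod 360° = atan2(-0.726, -0.698) = 226.1265°
|p|² = ρ² + z² = 1.00711² + 0.927² = 1.87361
κ = 2ρ / |p|² = 2×1.00711 / 1.87361 = 1.07505
θ = 2·atan2(ρ, z) = 2·atan2(1.00711, 0.927) = 1.65359 rad
ℓ = θ/κ = 1.65359/1.07505 = 1.53815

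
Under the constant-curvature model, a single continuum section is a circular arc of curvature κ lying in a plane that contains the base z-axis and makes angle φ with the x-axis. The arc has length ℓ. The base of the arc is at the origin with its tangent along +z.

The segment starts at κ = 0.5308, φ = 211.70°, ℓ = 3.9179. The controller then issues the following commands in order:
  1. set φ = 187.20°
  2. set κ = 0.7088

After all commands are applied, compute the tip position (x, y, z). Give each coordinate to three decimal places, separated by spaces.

-2.707 -0.342 0.503

initial: κ=0.5308, φ=211.70°, ℓ=3.9179
cmd 1: set φ=187.20° → (κ,φ,ℓ)=(0.5308,187.20°,3.9179) → tip=(-2.7796,-0.3511,1.6453)
cmd 2: set κ=0.7088 → (κ,φ,ℓ)=(0.7088,187.20°,3.9179) → tip=(-2.7074,-0.3420,0.5030)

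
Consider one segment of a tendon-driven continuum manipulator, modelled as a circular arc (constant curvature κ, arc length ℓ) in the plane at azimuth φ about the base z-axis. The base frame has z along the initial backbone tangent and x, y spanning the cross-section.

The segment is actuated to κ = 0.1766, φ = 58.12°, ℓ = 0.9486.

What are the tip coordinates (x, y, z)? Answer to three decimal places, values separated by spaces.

θ = κ·ℓ = 0.1766 × 0.9486 = 0.16752 rad
ρ = (1 − cos θ)/κ = (1 − 0.98600)/0.1766 = 0.07927
z = sin θ / κ = 0.16674/0.1766 = 0.94417
x = ρ cos φ = 0.07927 × cos(58.12°) = 0.04187
y = ρ sin φ = 0.07927 × sin(58.12°) = 0.06731

0.042 0.067 0.944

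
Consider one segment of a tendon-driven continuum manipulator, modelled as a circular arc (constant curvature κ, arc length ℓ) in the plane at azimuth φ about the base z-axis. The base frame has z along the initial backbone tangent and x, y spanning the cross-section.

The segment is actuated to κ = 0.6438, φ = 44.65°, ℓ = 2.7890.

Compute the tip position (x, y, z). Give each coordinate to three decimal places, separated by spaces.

θ = κ·ℓ = 0.6438 × 2.7890 = 1.79556 rad
ρ = (1 − cos θ)/κ = (1 − -0.22287)/0.6438 = 1.89946
z = sin θ / κ = 0.97485/0.6438 = 1.51421
x = ρ cos φ = 1.89946 × cos(44.65°) = 1.35130
y = ρ sin φ = 1.89946 × sin(44.65°) = 1.33489

1.351 1.335 1.514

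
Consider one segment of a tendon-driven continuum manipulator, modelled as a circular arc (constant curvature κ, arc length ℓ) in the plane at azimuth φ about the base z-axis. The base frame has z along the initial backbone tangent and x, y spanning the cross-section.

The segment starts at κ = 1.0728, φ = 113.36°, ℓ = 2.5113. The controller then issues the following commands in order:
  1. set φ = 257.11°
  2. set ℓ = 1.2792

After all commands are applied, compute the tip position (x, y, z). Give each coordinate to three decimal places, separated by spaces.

initial: κ=1.0728, φ=113.36°, ℓ=2.5113
cmd 1: set φ=257.11° → (κ,φ,ℓ)=(1.0728,257.11°,2.5113) → tip=(-0.3954,-1.7278,0.4033)
cmd 2: set ℓ=1.2792 → (κ,φ,ℓ)=(1.0728,257.11°,1.2792) → tip=(-0.1669,-0.7295,0.9138)

-0.167 -0.729 0.914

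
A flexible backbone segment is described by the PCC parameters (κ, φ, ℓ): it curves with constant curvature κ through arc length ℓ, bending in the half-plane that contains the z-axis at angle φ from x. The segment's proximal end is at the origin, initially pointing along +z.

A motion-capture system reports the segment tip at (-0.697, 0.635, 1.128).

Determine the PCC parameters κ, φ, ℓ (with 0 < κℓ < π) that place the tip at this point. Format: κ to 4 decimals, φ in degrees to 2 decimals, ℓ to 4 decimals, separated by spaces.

0.8725 137.66 1.5960

ρ = √(x²+y²) = √(-0.697² + 0.635²) = 0.94289
φ = atan2(y, x) mod 360° = atan2(0.635, -0.697) = 137.6650°
|p|² = ρ² + z² = 0.94289² + 1.128² = 2.16142
κ = 2ρ / |p|² = 2×0.94289 / 2.16142 = 0.87247
θ = 2·atan2(ρ, z) = 2·atan2(0.94289, 1.128) = 1.39249 rad
ℓ = θ/κ = 1.39249/0.87247 = 1.59604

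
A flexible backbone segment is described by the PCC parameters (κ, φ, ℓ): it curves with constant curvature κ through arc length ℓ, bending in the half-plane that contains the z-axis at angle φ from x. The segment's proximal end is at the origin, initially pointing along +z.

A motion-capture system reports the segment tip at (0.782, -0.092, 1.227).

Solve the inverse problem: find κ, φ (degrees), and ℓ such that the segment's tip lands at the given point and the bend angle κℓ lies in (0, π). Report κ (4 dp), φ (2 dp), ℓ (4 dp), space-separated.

0.7409 353.29 1.5401

ρ = √(x²+y²) = √(0.782² + -0.092²) = 0.78739
φ = atan2(y, x) mod 360° = atan2(-0.092, 0.782) = 353.2902°
|p|² = ρ² + z² = 0.78739² + 1.227² = 2.12552
κ = 2ρ / |p|² = 2×0.78739 / 2.12552 = 0.74090
θ = 2·atan2(ρ, z) = 2·atan2(0.78739, 1.227) = 1.14107 rad
ℓ = θ/κ = 1.14107/0.74090 = 1.54012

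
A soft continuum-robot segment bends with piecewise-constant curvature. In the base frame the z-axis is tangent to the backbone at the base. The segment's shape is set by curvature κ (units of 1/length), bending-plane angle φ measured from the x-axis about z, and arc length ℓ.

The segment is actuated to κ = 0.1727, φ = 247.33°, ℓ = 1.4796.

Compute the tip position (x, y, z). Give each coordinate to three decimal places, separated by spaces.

θ = κ·ℓ = 0.1727 × 1.4796 = 0.25553 rad
ρ = (1 − cos θ)/κ = (1 − 0.96753)/0.1727 = 0.18801
z = sin θ / κ = 0.25276/0.1727 = 1.46355
x = ρ cos φ = 0.18801 × cos(247.33°) = -0.07246
y = ρ sin φ = 0.18801 × sin(247.33°) = -0.17349

-0.072 -0.173 1.464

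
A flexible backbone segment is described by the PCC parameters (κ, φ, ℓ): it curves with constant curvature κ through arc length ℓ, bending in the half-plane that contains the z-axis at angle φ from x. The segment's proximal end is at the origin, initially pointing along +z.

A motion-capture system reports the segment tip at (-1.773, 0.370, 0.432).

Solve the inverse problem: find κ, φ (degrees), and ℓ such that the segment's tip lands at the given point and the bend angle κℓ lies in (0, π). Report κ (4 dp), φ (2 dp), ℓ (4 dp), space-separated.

ρ = √(x²+y²) = √(-1.773² + 0.370²) = 1.81120
φ = atan2(y, x) mod 360° = atan2(0.370, -1.773) = 168.2124°
|p|² = ρ² + z² = 1.81120² + 0.432² = 3.46705
κ = 2ρ / |p|² = 2×1.81120 / 3.46705 = 1.04480
θ = 2·atan2(ρ, z) = 2·atan2(1.81120, 0.432) = 2.67331 rad
ℓ = θ/κ = 2.67331/1.04480 = 2.55867

1.0448 168.21 2.5587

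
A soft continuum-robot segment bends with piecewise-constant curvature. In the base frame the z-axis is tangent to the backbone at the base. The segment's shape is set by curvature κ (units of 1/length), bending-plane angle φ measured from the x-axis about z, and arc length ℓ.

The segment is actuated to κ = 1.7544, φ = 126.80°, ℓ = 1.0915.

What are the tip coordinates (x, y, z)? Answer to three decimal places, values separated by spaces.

-0.457 0.610 0.537

θ = κ·ℓ = 1.7544 × 1.0915 = 1.91493 rad
ρ = (1 − cos θ)/κ = (1 − -0.33738)/1.7544 = 0.76230
z = sin θ / κ = 0.94137/1.7544 = 0.53658
x = ρ cos φ = 0.76230 × cos(126.80°) = -0.45664
y = ρ sin φ = 0.76230 × sin(126.80°) = 0.61040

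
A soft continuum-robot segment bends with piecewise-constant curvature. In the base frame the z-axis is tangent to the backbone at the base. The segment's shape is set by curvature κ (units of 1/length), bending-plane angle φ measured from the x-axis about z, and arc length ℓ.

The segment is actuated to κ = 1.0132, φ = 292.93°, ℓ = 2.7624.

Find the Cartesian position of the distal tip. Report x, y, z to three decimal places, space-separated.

0.747 -1.765 0.332

θ = κ·ℓ = 1.0132 × 2.7624 = 2.79886 rad
ρ = (1 − cos θ)/κ = (1 − -0.94184)/1.0132 = 1.91654
z = sin θ / κ = 0.33606/1.0132 = 0.33168
x = ρ cos φ = 1.91654 × cos(292.93°) = 0.74670
y = ρ sin φ = 1.91654 × sin(292.93°) = -1.76510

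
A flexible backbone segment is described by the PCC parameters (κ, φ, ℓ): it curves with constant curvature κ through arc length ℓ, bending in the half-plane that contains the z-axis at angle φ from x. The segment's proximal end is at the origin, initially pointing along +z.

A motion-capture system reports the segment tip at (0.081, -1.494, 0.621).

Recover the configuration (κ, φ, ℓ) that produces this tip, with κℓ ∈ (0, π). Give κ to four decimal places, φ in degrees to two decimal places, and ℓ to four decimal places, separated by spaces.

1.1403 273.10 2.0651

ρ = √(x²+y²) = √(0.081² + -1.494²) = 1.49619
φ = atan2(y, x) mod 360° = atan2(-1.494, 0.081) = 273.1034°
|p|² = ρ² + z² = 1.49619² + 0.621² = 2.62424
κ = 2ρ / |p|² = 2×1.49619 / 2.62424 = 1.14029
θ = 2·atan2(ρ, z) = 2·atan2(1.49619, 0.621) = 2.35476 rad
ℓ = θ/κ = 2.35476/1.14029 = 2.06506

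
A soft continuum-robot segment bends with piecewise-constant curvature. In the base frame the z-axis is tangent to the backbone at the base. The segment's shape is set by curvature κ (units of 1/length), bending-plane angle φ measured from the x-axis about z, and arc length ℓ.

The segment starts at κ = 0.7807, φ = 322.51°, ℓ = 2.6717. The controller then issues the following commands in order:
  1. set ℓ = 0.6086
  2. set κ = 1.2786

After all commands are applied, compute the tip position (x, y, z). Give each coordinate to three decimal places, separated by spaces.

0.179 -0.137 0.549

initial: κ=0.7807, φ=322.51°, ℓ=2.6717
cmd 1: set ℓ=0.6086 → (κ,φ,ℓ)=(0.7807,322.51°,0.6086) → tip=(0.1126,-0.0864,0.5860)
cmd 2: set κ=1.2786 → (κ,φ,ℓ)=(1.2786,322.51°,0.6086) → tip=(0.1786,-0.1370,0.5490)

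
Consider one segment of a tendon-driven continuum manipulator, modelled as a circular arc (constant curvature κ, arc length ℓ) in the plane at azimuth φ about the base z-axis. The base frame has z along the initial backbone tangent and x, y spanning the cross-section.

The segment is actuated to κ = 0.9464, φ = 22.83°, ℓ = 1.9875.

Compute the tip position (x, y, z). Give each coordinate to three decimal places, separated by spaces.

1.271 0.535 1.006

θ = κ·ℓ = 0.9464 × 1.9875 = 1.88097 rad
ρ = (1 − cos θ)/κ = (1 − -0.30522)/0.9464 = 1.37915
z = sin θ / κ = 0.95228/0.9464 = 1.00621
x = ρ cos φ = 1.37915 × cos(22.83°) = 1.27110
y = ρ sin φ = 1.37915 × sin(22.83°) = 0.53511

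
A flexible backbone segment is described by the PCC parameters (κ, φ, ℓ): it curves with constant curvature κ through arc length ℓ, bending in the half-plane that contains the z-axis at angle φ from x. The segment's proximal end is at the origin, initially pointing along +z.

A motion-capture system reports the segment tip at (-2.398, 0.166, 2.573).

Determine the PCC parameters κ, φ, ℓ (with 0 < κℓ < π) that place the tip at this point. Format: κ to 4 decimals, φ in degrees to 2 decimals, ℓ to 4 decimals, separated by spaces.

0.3878 176.04 3.8757

ρ = √(x²+y²) = √(-2.398² + 0.166²) = 2.40374
φ = atan2(y, x) mod 360° = atan2(0.166, -2.398) = 176.0401°
|p|² = ρ² + z² = 2.40374² + 2.573² = 12.39829
κ = 2ρ / |p|² = 2×2.40374 / 12.39829 = 0.38775
θ = 2·atan2(ρ, z) = 2·atan2(2.40374, 2.573) = 1.50280 rad
ℓ = θ/κ = 1.50280/0.38775 = 3.87566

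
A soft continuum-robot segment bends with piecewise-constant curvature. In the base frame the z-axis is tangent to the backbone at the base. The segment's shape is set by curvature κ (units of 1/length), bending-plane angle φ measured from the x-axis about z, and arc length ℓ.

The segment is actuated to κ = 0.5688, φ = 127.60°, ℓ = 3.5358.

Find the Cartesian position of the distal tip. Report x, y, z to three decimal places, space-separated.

θ = κ·ℓ = 0.5688 × 3.5358 = 2.01116 rad
ρ = (1 − cos θ)/κ = (1 − -0.42627)/0.5688 = 2.50751
z = sin θ / κ = 0.90460/0.5688 = 1.59036
x = ρ cos φ = 2.50751 × cos(127.60°) = -1.52994
y = ρ sin φ = 2.50751 × sin(127.60°) = 1.98667

-1.530 1.987 1.590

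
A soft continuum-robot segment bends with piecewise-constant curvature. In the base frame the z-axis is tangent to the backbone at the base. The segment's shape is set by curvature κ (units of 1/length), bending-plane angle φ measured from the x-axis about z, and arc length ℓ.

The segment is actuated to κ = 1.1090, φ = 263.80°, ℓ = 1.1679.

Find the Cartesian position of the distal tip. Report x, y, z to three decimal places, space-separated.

θ = κ·ℓ = 1.1090 × 1.1679 = 1.29520 rad
ρ = (1 − cos θ)/κ = (1 − 0.27212)/1.1090 = 0.65634
z = sin θ / κ = 0.96226/1.1090 = 0.86769
x = ρ cos φ = 0.65634 × cos(263.80°) = -0.07088
y = ρ sin φ = 0.65634 × sin(263.80°) = -0.65250

-0.071 -0.653 0.868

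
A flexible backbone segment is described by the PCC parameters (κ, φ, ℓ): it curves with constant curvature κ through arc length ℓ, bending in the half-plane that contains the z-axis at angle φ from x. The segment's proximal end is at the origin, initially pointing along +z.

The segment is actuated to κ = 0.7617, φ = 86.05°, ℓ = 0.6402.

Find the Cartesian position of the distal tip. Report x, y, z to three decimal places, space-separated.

0.011 0.153 0.615

θ = κ·ℓ = 0.7617 × 0.6402 = 0.48764 rad
ρ = (1 − cos θ)/κ = (1 − 0.88344)/0.7617 = 0.15302
z = sin θ / κ = 0.46854/0.7617 = 0.61513
x = ρ cos φ = 0.15302 × cos(86.05°) = 0.01054
y = ρ sin φ = 0.15302 × sin(86.05°) = 0.15266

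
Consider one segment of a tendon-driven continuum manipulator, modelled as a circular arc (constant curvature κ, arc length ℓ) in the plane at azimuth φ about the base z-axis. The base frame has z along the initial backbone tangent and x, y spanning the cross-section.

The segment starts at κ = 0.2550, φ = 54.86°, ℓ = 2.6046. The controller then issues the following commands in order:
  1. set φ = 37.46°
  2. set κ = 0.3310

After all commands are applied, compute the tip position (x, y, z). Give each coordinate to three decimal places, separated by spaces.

initial: κ=0.2550, φ=54.86°, ℓ=2.6046
cmd 1: set φ=37.46° → (κ,φ,ℓ)=(0.2550,37.46°,2.6046) → tip=(0.6617,0.5070,2.4173)
cmd 2: set κ=0.3310 → (κ,φ,ℓ)=(0.3310,37.46°,2.6046) → tip=(0.8374,0.6416,2.2937)

0.837 0.642 2.294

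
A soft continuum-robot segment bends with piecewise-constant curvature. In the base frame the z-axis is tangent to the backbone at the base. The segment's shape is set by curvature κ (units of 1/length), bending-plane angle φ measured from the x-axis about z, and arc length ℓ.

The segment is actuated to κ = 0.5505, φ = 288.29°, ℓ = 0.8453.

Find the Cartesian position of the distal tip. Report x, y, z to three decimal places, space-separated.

0.061 -0.183 0.815

θ = κ·ℓ = 0.5505 × 0.8453 = 0.46534 rad
ρ = (1 − cos θ)/κ = (1 − 0.89367)/0.5505 = 0.19315
z = sin θ / κ = 0.44872/0.5505 = 0.81512
x = ρ cos φ = 0.19315 × cos(288.29°) = 0.06062
y = ρ sin φ = 0.19315 × sin(288.29°) = -0.18339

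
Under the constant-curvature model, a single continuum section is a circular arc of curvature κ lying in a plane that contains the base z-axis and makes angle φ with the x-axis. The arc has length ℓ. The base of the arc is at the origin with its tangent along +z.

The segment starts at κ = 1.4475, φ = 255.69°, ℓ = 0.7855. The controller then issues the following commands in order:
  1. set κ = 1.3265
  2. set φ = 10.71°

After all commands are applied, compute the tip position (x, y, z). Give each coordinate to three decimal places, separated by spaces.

0.367 0.069 0.651

initial: κ=1.4475, φ=255.69°, ℓ=0.7855
cmd 1: set κ=1.3265 → (κ,φ,ℓ)=(1.3265,255.69°,0.7855) → tip=(-0.0923,-0.3619,0.6509)
cmd 2: set φ=10.71° → (κ,φ,ℓ)=(1.3265,10.71°,0.7855) → tip=(0.3670,0.0694,0.6509)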